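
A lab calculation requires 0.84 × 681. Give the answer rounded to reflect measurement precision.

5.7 × 10²

0.84 × 681 = 572.04
Multiplication/division keeps the fewest significant figures: 0.84 → 2 s.f., 681 → 3 s.f.; limit is 2.
Rounded to 2 significant figures: 5.7 × 10².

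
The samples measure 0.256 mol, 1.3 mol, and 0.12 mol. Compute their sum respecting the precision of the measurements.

1.7 mol

0.256 mol + 1.3 mol + 0.12 mol = 1.676 mol.
Addition/subtraction keeps the fewest decimal places: 0.256 → 3 decimal places, 1.3 → 1 decimal place, 0.12 → 2 decimal places; limit is 1.
Rounded to 1 decimal place: 1.7 mol.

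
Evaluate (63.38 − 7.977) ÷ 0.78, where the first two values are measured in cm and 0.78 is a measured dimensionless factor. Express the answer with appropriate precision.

71 cm

63.38 cm − 7.977 cm = 55.403 cm; the difference is limited to 2 decimal places (4 s.f.).
Carrying full precision, 55.403 ÷ 0.78 = 71.0294871795… cm; 0.78 has 2 s.f., so the result keeps min(4, 2) = 2 s.f.
Rounded to 2 significant figures: 71 cm.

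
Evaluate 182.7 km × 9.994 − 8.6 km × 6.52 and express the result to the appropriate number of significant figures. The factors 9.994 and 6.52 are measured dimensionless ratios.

1.770 × 10³ km

182.7 × 9.994 = 1825.9038 → 1826 km (4 s.f., last digit at the 10^0 place).
8.6 × 6.52 = 56.072 → 56 km (2 s.f., last digit at the 10^0 place).
Difference: 1769.8318 km; keep the coarser place, 10^0.
Result: 1.770 × 10³ km.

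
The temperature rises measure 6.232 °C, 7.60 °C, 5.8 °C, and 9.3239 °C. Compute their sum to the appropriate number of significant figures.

29.0 °C

6.232 °C + 7.60 °C + 5.8 °C + 9.3239 °C = 28.9559 °C.
Addition/subtraction keeps the fewest decimal places: 6.232 → 3 decimal places, 7.60 → 2 decimal places, 5.8 → 1 decimal place, 9.3239 → 4 decimal places; limit is 1.
Rounded to 1 decimal place: 29.0 °C.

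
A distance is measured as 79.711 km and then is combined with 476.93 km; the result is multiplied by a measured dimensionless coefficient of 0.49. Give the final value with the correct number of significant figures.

79.711 km + 476.93 km = 556.641 km; the sum is limited to 2 decimal places (5 s.f.).
Carrying full precision, 556.641 × 0.49 = 272.75409 km; 0.49 has 2 s.f., so the result keeps min(5, 2) = 2 s.f.
Rounded to 2 significant figures: 2.7 × 10² km.

2.7 × 10² km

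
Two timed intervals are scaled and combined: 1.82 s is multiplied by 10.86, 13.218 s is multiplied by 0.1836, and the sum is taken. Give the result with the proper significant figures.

22.2 s

1.82 × 10.86 = 19.7652 → 19.8 s (3 s.f., last digit at the 10^-1 place).
13.218 × 0.1836 = 2.4268248 → 2.427 s (4 s.f., last digit at the 10^-3 place).
Sum: 22.1920248 s; keep the coarser place, 10^-1.
Result: 22.2 s.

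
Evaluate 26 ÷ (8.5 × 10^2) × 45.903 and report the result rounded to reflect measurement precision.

26 ÷ (8.5 × 10^2) × 45.903 = 1.40409176471…
Multiplication/division keeps the fewest significant figures: 26 → 2 s.f., 8.5 × 10^2 → 2 s.f., 45.903 → 5 s.f.; limit is 2.
Rounded to 2 significant figures: 1.4.

1.4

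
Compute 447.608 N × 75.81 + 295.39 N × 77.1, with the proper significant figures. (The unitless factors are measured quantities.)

447.608 × 75.81 = 33933.16248 → 3.393 × 10⁴ N (4 s.f., last digit at the 10^1 place).
295.39 × 77.1 = 22774.569 → 2.28 × 10⁴ N (3 s.f., last digit at the 10^2 place).
Sum: 56707.73148 N; keep the coarser place, 10^2.
Result: 5.67 × 10⁴ N.

5.67 × 10⁴ N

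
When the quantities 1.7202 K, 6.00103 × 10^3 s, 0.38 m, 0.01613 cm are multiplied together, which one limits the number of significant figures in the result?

0.38 m

1.7202 K → 5 s.f.; 6.00103 × 10^3 s → 6 s.f.; 0.38 m → 2 s.f.; 0.01613 cm → 4 s.f.
The fewest is 2 significant figures, from 0.38 m.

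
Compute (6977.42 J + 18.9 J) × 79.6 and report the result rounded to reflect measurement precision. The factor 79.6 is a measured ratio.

6977.42 J + 18.9 J = 6996.32 J; the sum is limited to 1 decimal place (5 s.f.).
Carrying full precision, 6996.32 × 79.6 = 556907.072 J; 79.6 has 3 s.f., so the result keeps min(5, 3) = 3 s.f.
Rounded to 3 significant figures: 5.57 × 10⁵ J.

5.57 × 10⁵ J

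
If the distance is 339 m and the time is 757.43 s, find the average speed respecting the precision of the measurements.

average speed = 339 m ÷ 757.43 s = 0.44756611172… m/s.
339 has 3 significant figures; 757.43 has 5.
Division/multiplication keeps the fewest: 3 significant figures.
Rounded: 0.448 m/s.

0.448 m/s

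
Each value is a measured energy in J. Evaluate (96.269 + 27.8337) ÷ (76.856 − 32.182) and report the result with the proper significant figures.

96.269 + 27.8337 = 124.1027, limited to 3 d.p. → 6 s.f.; 76.856 − 32.182 = 44.674, limited to 3 d.p. → 5 s.f.
Carrying full precision, 124.1027 ÷ 44.674 = 2.77796257331…; keep min(6, 5) = 5 s.f.
Rounded to 5 significant figures: 2.7780.

2.7780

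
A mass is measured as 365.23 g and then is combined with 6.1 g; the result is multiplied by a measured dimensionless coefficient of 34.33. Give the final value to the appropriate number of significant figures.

1.275 × 10⁴ g

365.23 g + 6.1 g = 371.33 g; the sum is limited to 1 decimal place (4 s.f.).
Carrying full precision, 371.33 × 34.33 = 12747.7589 g; 34.33 has 4 s.f., so the result keeps min(4, 4) = 4 s.f.
Rounded to 4 significant figures: 1.275 × 10⁴ g.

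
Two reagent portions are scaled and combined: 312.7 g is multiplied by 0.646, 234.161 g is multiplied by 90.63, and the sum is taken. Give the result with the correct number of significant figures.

2.142 × 10⁴ g

312.7 × 0.646 = 202.0042 → 202 g (3 s.f., last digit at the 10^0 place).
234.161 × 90.63 = 21222.01143 → 2.122 × 10⁴ g (4 s.f., last digit at the 10^1 place).
Sum: 21424.01563 g; keep the coarser place, 10^1.
Result: 2.142 × 10⁴ g.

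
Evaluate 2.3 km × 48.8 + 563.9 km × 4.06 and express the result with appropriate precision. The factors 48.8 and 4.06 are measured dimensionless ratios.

2.40 × 10³ km

2.3 × 48.8 = 112.24 → 1.1 × 10² km (2 s.f., last digit at the 10^1 place).
563.9 × 4.06 = 2289.434 → 2.29 × 10³ km (3 s.f., last digit at the 10^1 place).
Sum: 2401.674 km; keep the coarser place, 10^1.
Result: 2.40 × 10³ km.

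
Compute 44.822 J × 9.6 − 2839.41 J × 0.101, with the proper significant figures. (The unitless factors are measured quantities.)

1.4 × 10^2 J

44.822 × 9.6 = 430.2912 → 4.3 × 10^2 J (2 s.f., last digit at the 10^1 place).
2839.41 × 0.101 = 286.78041 → 287 J (3 s.f., last digit at the 10^0 place).
Difference: 143.51079 J; keep the coarser place, 10^1.
Result: 1.4 × 10^2 J.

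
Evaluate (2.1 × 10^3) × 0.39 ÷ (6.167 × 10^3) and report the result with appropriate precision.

(2.1 × 10^3) × 0.39 ÷ (6.167 × 10^3) = 0.132803632236…
Multiplication/division keeps the fewest significant figures: 2.1 × 10^3 → 2 s.f., 0.39 → 2 s.f., 6.167 × 10^3 → 4 s.f.; limit is 2.
Rounded to 2 significant figures: 0.13.

0.13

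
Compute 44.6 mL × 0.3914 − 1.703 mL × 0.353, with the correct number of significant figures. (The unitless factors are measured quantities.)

44.6 × 0.3914 = 17.45644 → 17.5 mL (3 s.f., last digit at the 10^-1 place).
1.703 × 0.353 = 0.601159 → 0.601 mL (3 s.f., last digit at the 10^-3 place).
Difference: 16.855281 mL; keep the coarser place, 10^-1.
Result: 16.9 mL.

16.9 mL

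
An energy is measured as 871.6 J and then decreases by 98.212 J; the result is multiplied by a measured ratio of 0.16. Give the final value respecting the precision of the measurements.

1.2 × 10² J

871.6 J − 98.212 J = 773.388 J; the difference is limited to 1 decimal place (4 s.f.).
Carrying full precision, 773.388 × 0.16 = 123.74208 J; 0.16 has 2 s.f., so the result keeps min(4, 2) = 2 s.f.
Rounded to 2 significant figures: 1.2 × 10² J.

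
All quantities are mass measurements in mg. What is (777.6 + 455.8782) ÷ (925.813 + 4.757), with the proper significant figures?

1.3255

777.6 + 455.8782 = 1233.4782, limited to 1 d.p. → 5 s.f.; 925.813 + 4.757 = 930.570, limited to 3 d.p. → 6 s.f.
Carrying full precision, 1233.4782 ÷ 930.570 = 1.32550823689…; keep min(5, 6) = 5 s.f.
Rounded to 5 significant figures: 1.3255.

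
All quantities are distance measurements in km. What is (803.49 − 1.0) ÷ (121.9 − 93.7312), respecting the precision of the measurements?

803.49 − 1.0 = 802.49, limited to 1 d.p. → 4 s.f.; 121.9 − 93.7312 = 28.1688, limited to 1 d.p. → 3 s.f.
Carrying full precision, 802.49 ÷ 28.1688 = 28.4886115134…; keep min(4, 3) = 3 s.f.
Rounded to 3 significant figures: 28.5.

28.5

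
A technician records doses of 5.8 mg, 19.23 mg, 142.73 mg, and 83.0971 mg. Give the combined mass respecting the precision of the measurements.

250.9 mg

5.8 mg + 19.23 mg + 142.73 mg + 83.0971 mg = 250.8571 mg.
Addition/subtraction keeps the fewest decimal places: 5.8 → 1 decimal place, 19.23 → 2 decimal places, 142.73 → 2 decimal places, 83.0971 → 4 decimal places; limit is 1.
Rounded to 1 decimal place: 250.9 mg.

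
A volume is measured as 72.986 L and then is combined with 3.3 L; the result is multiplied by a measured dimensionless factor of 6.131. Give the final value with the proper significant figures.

468 L

72.986 L + 3.3 L = 76.286 L; the sum is limited to 1 decimal place (3 s.f.).
Carrying full precision, 76.286 × 6.131 = 467.709466 L; 6.131 has 4 s.f., so the result keeps min(3, 4) = 3 s.f.
Rounded to 3 significant figures: 468 L.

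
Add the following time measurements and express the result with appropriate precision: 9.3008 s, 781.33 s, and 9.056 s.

9.3008 s + 781.33 s + 9.056 s = 799.6868 s.
Addition/subtraction keeps the fewest decimal places: 9.3008 → 4 decimal places, 781.33 → 2 decimal places, 9.056 → 3 decimal places; limit is 2.
Rounded to 2 decimal places: 799.69 s.

799.69 s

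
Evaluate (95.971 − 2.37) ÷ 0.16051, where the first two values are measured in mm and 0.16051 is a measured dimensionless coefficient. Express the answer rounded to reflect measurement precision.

583.1 mm

95.971 mm − 2.37 mm = 93.601 mm; the difference is limited to 2 decimal places (4 s.f.).
Carrying full precision, 93.601 ÷ 0.16051 = 583.147467448… mm; 0.16051 has 5 s.f., so the result keeps min(4, 5) = 4 s.f.
Rounded to 4 significant figures: 583.1 mm.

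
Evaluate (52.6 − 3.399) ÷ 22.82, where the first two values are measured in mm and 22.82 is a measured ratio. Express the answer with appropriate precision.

52.6 mm − 3.399 mm = 49.201 mm; the difference is limited to 1 decimal place (3 s.f.).
Carrying full precision, 49.201 ÷ 22.82 = 2.15604732691… mm; 22.82 has 4 s.f., so the result keeps min(3, 4) = 3 s.f.
Rounded to 3 significant figures: 2.16 mm.

2.16 mm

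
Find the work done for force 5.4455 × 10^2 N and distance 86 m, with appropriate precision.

4.7 × 10^4 J

work done = 5.4455 × 10^2 N × 86 m = 46831.3 J.
5.4455 × 10^2 has 5 significant figures; 86 has 2.
Division/multiplication keeps the fewest: 2 significant figures.
Rounded: 4.7 × 10^4 J.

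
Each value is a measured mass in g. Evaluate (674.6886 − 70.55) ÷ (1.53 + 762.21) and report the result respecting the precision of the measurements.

0.79103

674.6886 − 70.55 = 604.1386, limited to 2 d.p. → 5 s.f.; 1.53 + 762.21 = 763.74, limited to 2 d.p. → 5 s.f.
Carrying full precision, 604.1386 ÷ 763.74 = 0.791026527352…; keep min(5, 5) = 5 s.f.
Rounded to 5 significant figures: 0.79103.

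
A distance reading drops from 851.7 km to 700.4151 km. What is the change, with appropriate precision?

151.3 km

851.7 km − 700.4151 km = 151.2849 km.
Addition/subtraction keeps the fewest decimal places: 851.7 → 1 decimal place, 700.4151 → 4 decimal places; limit is 1.
Rounded to 1 decimal place: 151.3 km.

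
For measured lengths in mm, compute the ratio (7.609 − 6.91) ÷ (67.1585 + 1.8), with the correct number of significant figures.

0.010

7.609 − 6.91 = 0.699, limited to 2 d.p. → 2 s.f.; 67.1585 + 1.8 = 68.9585, limited to 1 d.p. → 3 s.f.
Carrying full precision, 0.699 ÷ 68.9585 = 0.0101365313921…; keep min(2, 3) = 2 s.f.
Rounded to 2 significant figures: 0.010.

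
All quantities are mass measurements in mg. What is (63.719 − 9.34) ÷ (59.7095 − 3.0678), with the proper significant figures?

0.9601

63.719 − 9.34 = 54.379, limited to 2 d.p. → 4 s.f.; 59.7095 − 3.0678 = 56.6417, limited to 4 d.p. → 6 s.f.
Carrying full precision, 54.379 ÷ 56.6417 = 0.960052399557…; keep min(4, 6) = 4 s.f.
Rounded to 4 significant figures: 0.9601.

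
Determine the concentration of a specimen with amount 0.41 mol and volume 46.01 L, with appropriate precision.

concentration = 0.41 mol ÷ 46.01 L = 0.00891110628124… mol/L.
0.41 has 2 significant figures; 46.01 has 4.
Division/multiplication keeps the fewest: 2 significant figures.
Rounded: 0.0089 mol/L.

0.0089 mol/L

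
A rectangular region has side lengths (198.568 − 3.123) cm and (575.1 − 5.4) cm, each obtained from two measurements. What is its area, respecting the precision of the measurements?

198.568 − 3.123 = 195.445, limited to 3 d.p. → 6 s.f.; 575.1 − 5.4 = 569.7, limited to 1 d.p. → 4 s.f.
Carrying full precision, 195.445 × 569.7 = 111345.0165; keep min(6, 4) = 4 s.f.
Rounded to 4 significant figures: 1.113 × 10^5 cm².

1.113 × 10^5 cm²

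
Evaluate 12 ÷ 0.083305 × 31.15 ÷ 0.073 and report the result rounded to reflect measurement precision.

12 ÷ 0.083305 × 31.15 ÷ 0.073 = 61467.4742837…
Multiplication/division keeps the fewest significant figures: 12 → 2 s.f., 0.083305 → 5 s.f., 31.15 → 4 s.f., 0.073 → 2 s.f.; limit is 2.
Rounded to 2 significant figures: 6.1 × 10⁴.

6.1 × 10⁴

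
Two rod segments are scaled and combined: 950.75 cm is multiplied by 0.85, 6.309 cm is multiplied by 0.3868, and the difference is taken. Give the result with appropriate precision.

950.75 × 0.85 = 808.1375 → 8.1 × 10^2 cm (2 s.f., last digit at the 10^1 place).
6.309 × 0.3868 = 2.4403212 → 2.440 cm (4 s.f., last digit at the 10^-3 place).
Difference: 805.6971788 cm; keep the coarser place, 10^1.
Result: 8.1 × 10^2 cm.

8.1 × 10^2 cm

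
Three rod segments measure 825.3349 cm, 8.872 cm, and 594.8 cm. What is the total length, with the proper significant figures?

825.3349 cm + 8.872 cm + 594.8 cm = 1429.0069 cm.
Addition/subtraction keeps the fewest decimal places: 825.3349 → 4 decimal places, 8.872 → 3 decimal places, 594.8 → 1 decimal place; limit is 1.
Rounded to 1 decimal place: 1429.0 cm.

1429.0 cm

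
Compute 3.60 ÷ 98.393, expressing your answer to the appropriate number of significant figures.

3.60 ÷ 98.393 = 0.0365879686563…
Multiplication/division keeps the fewest significant figures: 3.60 → 3 s.f., 98.393 → 5 s.f.; limit is 3.
Rounded to 3 significant figures: 0.0366.

0.0366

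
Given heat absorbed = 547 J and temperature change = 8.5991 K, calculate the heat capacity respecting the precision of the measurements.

heat capacity = 547 J ÷ 8.5991 K = 63.6113081602… J/K.
547 has 3 significant figures; 8.5991 has 5.
Division/multiplication keeps the fewest: 3 significant figures.
Rounded: 63.6 J/K.

63.6 J/K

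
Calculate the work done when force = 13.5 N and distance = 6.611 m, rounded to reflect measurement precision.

89.2 J

work done = 13.5 N × 6.611 m = 89.2485 J.
13.5 has 3 significant figures; 6.611 has 4.
Division/multiplication keeps the fewest: 3 significant figures.
Rounded: 89.2 J.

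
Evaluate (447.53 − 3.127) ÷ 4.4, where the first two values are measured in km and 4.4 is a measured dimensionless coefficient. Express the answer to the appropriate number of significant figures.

1.0 × 10² km

447.53 km − 3.127 km = 444.403 km; the difference is limited to 2 decimal places (5 s.f.).
Carrying full precision, 444.403 ÷ 4.4 = 101.000681818… km; 4.4 has 2 s.f., so the result keeps min(5, 2) = 2 s.f.
Rounded to 2 significant figures: 1.0 × 10² km.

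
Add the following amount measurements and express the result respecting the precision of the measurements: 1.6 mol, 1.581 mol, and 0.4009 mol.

3.6 mol

1.6 mol + 1.581 mol + 0.4009 mol = 3.5819 mol.
Addition/subtraction keeps the fewest decimal places: 1.6 → 1 decimal place, 1.581 → 3 decimal places, 0.4009 → 4 decimal places; limit is 1.
Rounded to 1 decimal place: 3.6 mol.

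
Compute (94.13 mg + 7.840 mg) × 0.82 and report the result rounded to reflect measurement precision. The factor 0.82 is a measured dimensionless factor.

84 mg

94.13 mg + 7.840 mg = 101.970 mg; the sum is limited to 2 decimal places (5 s.f.).
Carrying full precision, 101.970 × 0.82 = 83.6154 mg; 0.82 has 2 s.f., so the result keeps min(5, 2) = 2 s.f.
Rounded to 2 significant figures: 84 mg.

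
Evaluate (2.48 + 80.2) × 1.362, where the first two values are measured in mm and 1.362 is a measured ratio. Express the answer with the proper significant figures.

113 mm

2.48 mm + 80.2 mm = 82.68 mm; the sum is limited to 1 decimal place (3 s.f.).
Carrying full precision, 82.68 × 1.362 = 112.61016 mm; 1.362 has 4 s.f., so the result keeps min(3, 4) = 3 s.f.
Rounded to 3 significant figures: 113 mm.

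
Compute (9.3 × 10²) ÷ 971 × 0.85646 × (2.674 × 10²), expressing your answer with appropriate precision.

2.2 × 10²

(9.3 × 10²) ÷ 971 × 0.85646 × (2.674 × 10²) = 219.347256148…
Multiplication/division keeps the fewest significant figures: 9.3 × 10² → 2 s.f., 971 → 3 s.f., 0.85646 → 5 s.f., 2.674 × 10² → 4 s.f.; limit is 2.
Rounded to 2 significant figures: 2.2 × 10².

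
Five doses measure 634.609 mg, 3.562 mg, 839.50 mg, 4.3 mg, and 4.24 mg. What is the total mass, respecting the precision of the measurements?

634.609 mg + 3.562 mg + 839.50 mg + 4.3 mg + 4.24 mg = 1486.211 mg.
Addition/subtraction keeps the fewest decimal places: 634.609 → 3 decimal places, 3.562 → 3 decimal places, 839.50 → 2 decimal places, 4.3 → 1 decimal place, 4.24 → 2 decimal places; limit is 1.
Rounded to 1 decimal place: 1486.2 mg.

1486.2 mg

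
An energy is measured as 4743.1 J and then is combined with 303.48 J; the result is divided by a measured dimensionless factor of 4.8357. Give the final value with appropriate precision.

1043.6 J

4743.1 J + 303.48 J = 5046.58 J; the sum is limited to 1 decimal place (5 s.f.).
Carrying full precision, 5046.58 ÷ 4.8357 = 1043.60899146… J; 4.8357 has 5 s.f., so the result keeps min(5, 5) = 5 s.f.
Rounded to 5 significant figures: 1043.6 J.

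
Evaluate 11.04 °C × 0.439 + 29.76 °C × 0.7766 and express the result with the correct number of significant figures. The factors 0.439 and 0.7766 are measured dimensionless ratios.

11.04 × 0.439 = 4.84656 → 4.85 °C (3 s.f., last digit at the 10^-2 place).
29.76 × 0.7766 = 23.111616 → 23.11 °C (4 s.f., last digit at the 10^-2 place).
Sum: 27.958176 °C; keep the coarser place, 10^-2.
Result: 27.96 °C.

27.96 °C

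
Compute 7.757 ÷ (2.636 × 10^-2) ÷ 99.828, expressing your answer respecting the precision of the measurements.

7.757 ÷ (2.636 × 10^-2) ÷ 99.828 = 2.94778642938…
Multiplication/division keeps the fewest significant figures: 7.757 → 4 s.f., 2.636 × 10^-2 → 4 s.f., 99.828 → 5 s.f.; limit is 4.
Rounded to 4 significant figures: 2.948.

2.948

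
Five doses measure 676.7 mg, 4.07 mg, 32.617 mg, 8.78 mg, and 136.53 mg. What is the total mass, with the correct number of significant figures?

676.7 mg + 4.07 mg + 32.617 mg + 8.78 mg + 136.53 mg = 858.697 mg.
Addition/subtraction keeps the fewest decimal places: 676.7 → 1 decimal place, 4.07 → 2 decimal places, 32.617 → 3 decimal places, 8.78 → 2 decimal places, 136.53 → 2 decimal places; limit is 1.
Rounded to 1 decimal place: 858.7 mg.

858.7 mg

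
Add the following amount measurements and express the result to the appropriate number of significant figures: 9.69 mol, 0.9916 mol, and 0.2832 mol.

9.69 mol + 0.9916 mol + 0.2832 mol = 10.9648 mol.
Addition/subtraction keeps the fewest decimal places: 9.69 → 2 decimal places, 0.9916 → 4 decimal places, 0.2832 → 4 decimal places; limit is 2.
Rounded to 2 decimal places: 10.96 mol.

10.96 mol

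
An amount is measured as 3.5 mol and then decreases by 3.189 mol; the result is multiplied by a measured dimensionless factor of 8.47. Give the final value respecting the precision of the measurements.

3.5 mol − 3.189 mol = 0.311 mol; the difference is limited to 1 decimal place (1 s.f.).
Carrying full precision, 0.311 × 8.47 = 2.63417 mol; 8.47 has 3 s.f., so the result keeps min(1, 3) = 1 s.f.
Rounded to 1 significant figure: 3 mol.

3 mol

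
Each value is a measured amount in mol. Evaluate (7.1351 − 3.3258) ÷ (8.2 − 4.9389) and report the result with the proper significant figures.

7.1351 − 3.3258 = 3.8093, limited to 4 d.p. → 5 s.f.; 8.2 − 4.9389 = 3.2611, limited to 1 d.p. → 2 s.f.
Carrying full precision, 3.8093 ÷ 3.2611 = 1.1681027874…; keep min(5, 2) = 2 s.f.
Rounded to 2 significant figures: 1.2.

1.2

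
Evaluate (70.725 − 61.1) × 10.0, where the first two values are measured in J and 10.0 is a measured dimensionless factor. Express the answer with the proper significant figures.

70.725 J − 61.1 J = 9.625 J; the difference is limited to 1 decimal place (2 s.f.).
Carrying full precision, 9.625 × 10.0 = 96.25 J; 10.0 has 3 s.f., so the result keeps min(2, 3) = 2 s.f.
Rounded to 2 significant figures: 96 J.

96 J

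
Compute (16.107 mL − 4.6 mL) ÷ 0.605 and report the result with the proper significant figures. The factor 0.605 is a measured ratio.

19.0 mL

16.107 mL − 4.6 mL = 11.507 mL; the difference is limited to 1 decimal place (3 s.f.).
Carrying full precision, 11.507 ÷ 0.605 = 19.0198347107… mL; 0.605 has 3 s.f., so the result keeps min(3, 3) = 3 s.f.
Rounded to 3 significant figures: 19.0 mL.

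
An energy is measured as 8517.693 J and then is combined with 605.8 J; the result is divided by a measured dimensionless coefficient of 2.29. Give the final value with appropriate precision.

8517.693 J + 605.8 J = 9123.493 J; the sum is limited to 1 decimal place (5 s.f.).
Carrying full precision, 9123.493 ÷ 2.29 = 3984.0580786… J; 2.29 has 3 s.f., so the result keeps min(5, 3) = 3 s.f.
Rounded to 3 significant figures: 3.98 × 10³ J.

3.98 × 10³ J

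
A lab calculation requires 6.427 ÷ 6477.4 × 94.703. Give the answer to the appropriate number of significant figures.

6.427 ÷ 6477.4 × 94.703 = 0.0939661254516…
Multiplication/division keeps the fewest significant figures: 6.427 → 4 s.f., 6477.4 → 5 s.f., 94.703 → 5 s.f.; limit is 4.
Rounded to 4 significant figures: 9.397 × 10^-2.

9.397 × 10^-2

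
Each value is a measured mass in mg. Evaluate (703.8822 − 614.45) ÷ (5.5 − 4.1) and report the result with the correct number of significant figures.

64

703.8822 − 614.45 = 89.4322, limited to 2 d.p. → 4 s.f.; 5.5 − 4.1 = 1.4, limited to 1 d.p. → 2 s.f.
Carrying full precision, 89.4322 ÷ 1.4 = 63.8801428571…; keep min(4, 2) = 2 s.f.
Rounded to 2 significant figures: 64.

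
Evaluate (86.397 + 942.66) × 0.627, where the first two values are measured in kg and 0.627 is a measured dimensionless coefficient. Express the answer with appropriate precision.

86.397 kg + 942.66 kg = 1029.057 kg; the sum is limited to 2 decimal places (6 s.f.).
Carrying full precision, 1029.057 × 0.627 = 645.218739 kg; 0.627 has 3 s.f., so the result keeps min(6, 3) = 3 s.f.
Rounded to 3 significant figures: 645 kg.

645 kg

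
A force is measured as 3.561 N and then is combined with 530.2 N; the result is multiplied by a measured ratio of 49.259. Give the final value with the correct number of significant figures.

2.629 × 10^4 N

3.561 N + 530.2 N = 533.761 N; the sum is limited to 1 decimal place (4 s.f.).
Carrying full precision, 533.761 × 49.259 = 26292.533099 N; 49.259 has 5 s.f., so the result keeps min(4, 5) = 4 s.f.
Rounded to 4 significant figures: 2.629 × 10^4 N.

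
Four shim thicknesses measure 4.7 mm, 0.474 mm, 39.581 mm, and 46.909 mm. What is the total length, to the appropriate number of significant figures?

4.7 mm + 0.474 mm + 39.581 mm + 46.909 mm = 91.664 mm.
Addition/subtraction keeps the fewest decimal places: 4.7 → 1 decimal place, 0.474 → 3 decimal places, 39.581 → 3 decimal places, 46.909 → 3 decimal places; limit is 1.
Rounded to 1 decimal place: 91.7 mm.

91.7 mm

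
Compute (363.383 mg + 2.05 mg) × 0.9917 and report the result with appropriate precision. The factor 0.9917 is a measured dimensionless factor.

363.383 mg + 2.05 mg = 365.433 mg; the sum is limited to 2 decimal places (5 s.f.).
Carrying full precision, 365.433 × 0.9917 = 362.3999061 mg; 0.9917 has 4 s.f., so the result keeps min(5, 4) = 4 s.f.
Rounded to 4 significant figures: 362.4 mg.

362.4 mg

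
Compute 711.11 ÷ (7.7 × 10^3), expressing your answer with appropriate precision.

711.11 ÷ (7.7 × 10^3) = 0.0923519480519…
Multiplication/division keeps the fewest significant figures: 711.11 → 5 s.f., 7.7 × 10^3 → 2 s.f.; limit is 2.
Rounded to 2 significant figures: 0.092.

0.092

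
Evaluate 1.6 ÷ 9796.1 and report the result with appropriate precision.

1.6 ÷ 9796.1 = 0.000163330304917…
Multiplication/division keeps the fewest significant figures: 1.6 → 2 s.f., 9796.1 → 5 s.f.; limit is 2.
Rounded to 2 significant figures: 1.6 × 10^-4.

1.6 × 10^-4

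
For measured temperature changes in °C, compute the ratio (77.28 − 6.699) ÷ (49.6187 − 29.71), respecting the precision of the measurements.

3.545

77.28 − 6.699 = 70.581, limited to 2 d.p. → 4 s.f.; 49.6187 − 29.71 = 19.9087, limited to 2 d.p. → 4 s.f.
Carrying full precision, 70.581 ÷ 19.9087 = 3.54523399318…; keep min(4, 4) = 4 s.f.
Rounded to 4 significant figures: 3.545.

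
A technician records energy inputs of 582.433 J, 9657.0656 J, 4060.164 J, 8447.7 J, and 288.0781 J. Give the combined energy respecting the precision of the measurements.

582.433 J + 9657.0656 J + 4060.164 J + 8447.7 J + 288.0781 J = 23035.4407 J.
Addition/subtraction keeps the fewest decimal places: 582.433 → 3 decimal places, 9657.0656 → 4 decimal places, 4060.164 → 3 decimal places, 8447.7 → 1 decimal place, 288.0781 → 4 decimal places; limit is 1.
Rounded to 1 decimal place: 23035.4 J.

23035.4 J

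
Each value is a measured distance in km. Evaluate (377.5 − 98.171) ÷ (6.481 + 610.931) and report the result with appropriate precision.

377.5 − 98.171 = 279.329, limited to 1 d.p. → 4 s.f.; 6.481 + 610.931 = 617.412, limited to 3 d.p. → 6 s.f.
Carrying full precision, 279.329 ÷ 617.412 = 0.452419130176…; keep min(4, 6) = 4 s.f.
Rounded to 4 significant figures: 4.524 × 10⁻¹.

4.524 × 10⁻¹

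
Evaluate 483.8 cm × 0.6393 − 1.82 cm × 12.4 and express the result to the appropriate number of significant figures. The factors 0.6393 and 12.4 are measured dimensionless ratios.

483.8 × 0.6393 = 309.29334 → 309.3 cm (4 s.f., last digit at the 10^-1 place).
1.82 × 12.4 = 22.568 → 22.6 cm (3 s.f., last digit at the 10^-1 place).
Difference: 286.72534 cm; keep the coarser place, 10^-1.
Result: 286.7 cm.

286.7 cm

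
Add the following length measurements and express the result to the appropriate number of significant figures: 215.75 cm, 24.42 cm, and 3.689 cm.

215.75 cm + 24.42 cm + 3.689 cm = 243.859 cm.
Addition/subtraction keeps the fewest decimal places: 215.75 → 2 decimal places, 24.42 → 2 decimal places, 3.689 → 3 decimal places; limit is 2.
Rounded to 2 decimal places: 243.86 cm.

243.86 cm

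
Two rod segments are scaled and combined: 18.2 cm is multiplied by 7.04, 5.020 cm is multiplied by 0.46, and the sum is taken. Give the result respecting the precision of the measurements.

1.30 × 10^2 cm

18.2 × 7.04 = 128.128 → 128 cm (3 s.f., last digit at the 10^0 place).
5.020 × 0.46 = 2.3092 → 2.3 cm (2 s.f., last digit at the 10^-1 place).
Sum: 130.4372 cm; keep the coarser place, 10^0.
Result: 1.30 × 10^2 cm.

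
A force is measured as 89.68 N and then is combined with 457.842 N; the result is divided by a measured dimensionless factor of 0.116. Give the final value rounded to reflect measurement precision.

89.68 N + 457.842 N = 547.522 N; the sum is limited to 2 decimal places (5 s.f.).
Carrying full precision, 547.522 ÷ 0.116 = 4720.01724138… N; 0.116 has 3 s.f., so the result keeps min(5, 3) = 3 s.f.
Rounded to 3 significant figures: 4.72 × 10^3 N.

4.72 × 10^3 N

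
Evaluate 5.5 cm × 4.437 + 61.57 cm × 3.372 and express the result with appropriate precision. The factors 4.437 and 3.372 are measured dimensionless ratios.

5.5 × 4.437 = 24.4035 → 24 cm (2 s.f., last digit at the 10^0 place).
61.57 × 3.372 = 207.61404 → 207.6 cm (4 s.f., last digit at the 10^-1 place).
Sum: 232.01754 cm; keep the coarser place, 10^0.
Result: 232 cm.

232 cm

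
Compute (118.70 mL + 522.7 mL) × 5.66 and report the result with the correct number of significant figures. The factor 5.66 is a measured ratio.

118.70 mL + 522.7 mL = 641.40 mL; the sum is limited to 1 decimal place (4 s.f.).
Carrying full precision, 641.40 × 5.66 = 3630.324 mL; 5.66 has 3 s.f., so the result keeps min(4, 3) = 3 s.f.
Rounded to 3 significant figures: 3.63 × 10³ mL.

3.63 × 10³ mL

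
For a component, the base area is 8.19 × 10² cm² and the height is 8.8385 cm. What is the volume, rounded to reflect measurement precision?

7.24 × 10³ cm³

volume = 8.19 × 10² cm² × 8.8385 cm = 7238.7315 cm³.
8.19 × 10² has 3 significant figures; 8.8385 has 5.
Division/multiplication keeps the fewest: 3 significant figures.
Rounded: 7.24 × 10³ cm³.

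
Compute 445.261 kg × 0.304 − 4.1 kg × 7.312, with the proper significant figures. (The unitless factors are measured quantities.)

105 kg

445.261 × 0.304 = 135.359344 → 135 kg (3 s.f., last digit at the 10^0 place).
4.1 × 7.312 = 29.9792 → 3.0 × 10^1 kg (2 s.f., last digit at the 10^0 place).
Difference: 105.380144 kg; keep the coarser place, 10^0.
Result: 105 kg.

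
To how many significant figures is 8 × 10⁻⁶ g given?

8 × 10⁻⁶: in scientific notation every digit of the coefficient is significant.

1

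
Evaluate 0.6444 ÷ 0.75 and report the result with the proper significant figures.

0.86

0.6444 ÷ 0.75 = 0.8592
Multiplication/division keeps the fewest significant figures: 0.6444 → 4 s.f., 0.75 → 2 s.f.; limit is 2.
Rounded to 2 significant figures: 0.86.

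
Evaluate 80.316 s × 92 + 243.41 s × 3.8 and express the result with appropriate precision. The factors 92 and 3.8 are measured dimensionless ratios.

8.3 × 10³ s

80.316 × 92 = 7389.072 → 7.4 × 10³ s (2 s.f., last digit at the 10^2 place).
243.41 × 3.8 = 924.958 → 9.2 × 10² s (2 s.f., last digit at the 10^1 place).
Sum: 8314.03 s; keep the coarser place, 10^2.
Result: 8.3 × 10³ s.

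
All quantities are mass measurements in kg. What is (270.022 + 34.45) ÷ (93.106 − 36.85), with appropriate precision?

270.022 + 34.45 = 304.472, limited to 2 d.p. → 5 s.f.; 93.106 − 36.85 = 56.256, limited to 2 d.p. → 4 s.f.
Carrying full precision, 304.472 ÷ 56.256 = 5.41225824801…; keep min(5, 4) = 4 s.f.
Rounded to 4 significant figures: 5.412.

5.412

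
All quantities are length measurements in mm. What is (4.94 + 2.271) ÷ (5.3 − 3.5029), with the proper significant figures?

4.94 + 2.271 = 7.211, limited to 2 d.p. → 3 s.f.; 5.3 − 3.5029 = 1.7971, limited to 1 d.p. → 2 s.f.
Carrying full precision, 7.211 ÷ 1.7971 = 4.01257581659…; keep min(3, 2) = 2 s.f.
Rounded to 2 significant figures: 4.0.

4.0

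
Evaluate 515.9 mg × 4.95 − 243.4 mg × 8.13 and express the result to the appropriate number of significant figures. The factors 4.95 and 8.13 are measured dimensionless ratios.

515.9 × 4.95 = 2553.705 → 2.55 × 10^3 mg (3 s.f., last digit at the 10^1 place).
243.4 × 8.13 = 1978.842 → 1.98 × 10^3 mg (3 s.f., last digit at the 10^1 place).
Difference: 574.863 mg; keep the coarser place, 10^1.
Result: 5.7 × 10^2 mg.

5.7 × 10^2 mg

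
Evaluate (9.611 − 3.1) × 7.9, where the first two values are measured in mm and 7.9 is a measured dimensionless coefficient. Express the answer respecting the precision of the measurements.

51 mm

9.611 mm − 3.1 mm = 6.511 mm; the difference is limited to 1 decimal place (2 s.f.).
Carrying full precision, 6.511 × 7.9 = 51.4369 mm; 7.9 has 2 s.f., so the result keeps min(2, 2) = 2 s.f.
Rounded to 2 significant figures: 51 mm.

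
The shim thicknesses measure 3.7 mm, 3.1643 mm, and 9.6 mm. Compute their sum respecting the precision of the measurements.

16.5 mm

3.7 mm + 3.1643 mm + 9.6 mm = 16.4643 mm.
Addition/subtraction keeps the fewest decimal places: 3.7 → 1 decimal place, 3.1643 → 4 decimal places, 9.6 → 1 decimal place; limit is 1.
Rounded to 1 decimal place: 16.5 mm.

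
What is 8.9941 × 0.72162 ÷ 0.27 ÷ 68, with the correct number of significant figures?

0.35

8.9941 × 0.72162 ÷ 0.27 ÷ 68 = 0.35350340098…
Multiplication/division keeps the fewest significant figures: 8.9941 → 5 s.f., 0.72162 → 5 s.f., 0.27 → 2 s.f., 68 → 2 s.f.; limit is 2.
Rounded to 2 significant figures: 0.35.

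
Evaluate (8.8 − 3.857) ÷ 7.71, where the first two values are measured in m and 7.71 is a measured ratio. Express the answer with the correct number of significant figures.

8.8 m − 3.857 m = 4.943 m; the difference is limited to 1 decimal place (2 s.f.).
Carrying full precision, 4.943 ÷ 7.71 = 0.641115434501… m; 7.71 has 3 s.f., so the result keeps min(2, 3) = 2 s.f.
Rounded to 2 significant figures: 0.64 m.

0.64 m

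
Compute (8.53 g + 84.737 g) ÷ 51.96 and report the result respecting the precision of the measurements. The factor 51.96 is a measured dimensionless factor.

8.53 g + 84.737 g = 93.267 g; the sum is limited to 2 decimal places (4 s.f.).
Carrying full precision, 93.267 ÷ 51.96 = 1.79497690531… g; 51.96 has 4 s.f., so the result keeps min(4, 4) = 4 s.f.
Rounded to 4 significant figures: 1.795 g.

1.795 g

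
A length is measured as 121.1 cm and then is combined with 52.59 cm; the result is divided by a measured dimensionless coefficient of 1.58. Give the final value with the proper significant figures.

121.1 cm + 52.59 cm = 173.69 cm; the sum is limited to 1 decimal place (4 s.f.).
Carrying full precision, 173.69 ÷ 1.58 = 109.930379747… cm; 1.58 has 3 s.f., so the result keeps min(4, 3) = 3 s.f.
Rounded to 3 significant figures: 1.10 × 10^2 cm.

1.10 × 10^2 cm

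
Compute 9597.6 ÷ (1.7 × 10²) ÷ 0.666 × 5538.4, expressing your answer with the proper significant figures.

9597.6 ÷ (1.7 × 10²) ÷ 0.666 × 5538.4 = 469487.262321…
Multiplication/division keeps the fewest significant figures: 9597.6 → 5 s.f., 1.7 × 10² → 2 s.f., 0.666 → 3 s.f., 5538.4 → 5 s.f.; limit is 2.
Rounded to 2 significant figures: 4.7 × 10⁵.

4.7 × 10⁵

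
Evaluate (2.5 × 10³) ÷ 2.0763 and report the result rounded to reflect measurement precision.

(2.5 × 10³) ÷ 2.0763 = 1204.06492318…
Multiplication/division keeps the fewest significant figures: 2.5 × 10³ → 2 s.f., 2.0763 → 5 s.f.; limit is 2.
Rounded to 2 significant figures: 1.2 × 10³.

1.2 × 10³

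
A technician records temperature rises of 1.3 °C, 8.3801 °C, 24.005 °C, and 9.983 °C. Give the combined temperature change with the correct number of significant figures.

1.3 °C + 8.3801 °C + 24.005 °C + 9.983 °C = 43.6681 °C.
Addition/subtraction keeps the fewest decimal places: 1.3 → 1 decimal place, 8.3801 → 4 decimal places, 24.005 → 3 decimal places, 9.983 → 3 decimal places; limit is 1.
Rounded to 1 decimal place: 43.7 °C.

43.7 °C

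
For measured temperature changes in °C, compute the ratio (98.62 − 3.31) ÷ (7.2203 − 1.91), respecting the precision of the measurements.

17.9

98.62 − 3.31 = 95.31, limited to 2 d.p. → 4 s.f.; 7.2203 − 1.91 = 5.3103, limited to 2 d.p. → 3 s.f.
Carrying full precision, 95.31 ÷ 5.3103 = 17.9481385232…; keep min(4, 3) = 3 s.f.
Rounded to 3 significant figures: 17.9.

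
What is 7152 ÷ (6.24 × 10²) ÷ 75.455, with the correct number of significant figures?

0.152

7152 ÷ (6.24 × 10²) ÷ 75.455 = 0.151898992267…
Multiplication/division keeps the fewest significant figures: 7152 → 4 s.f., 6.24 × 10² → 3 s.f., 75.455 → 5 s.f.; limit is 3.
Rounded to 3 significant figures: 0.152.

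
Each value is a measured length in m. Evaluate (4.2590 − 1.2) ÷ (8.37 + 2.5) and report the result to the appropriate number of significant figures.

4.2590 − 1.2 = 3.0590, limited to 1 d.p. → 2 s.f.; 8.37 + 2.5 = 10.87, limited to 1 d.p. → 3 s.f.
Carrying full precision, 3.0590 ÷ 10.87 = 0.28141674333…; keep min(2, 3) = 2 s.f.
Rounded to 2 significant figures: 0.28.

0.28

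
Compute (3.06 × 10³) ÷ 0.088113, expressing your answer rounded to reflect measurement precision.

3.47 × 10⁴

(3.06 × 10³) ÷ 0.088113 = 34728.1331926…
Multiplication/division keeps the fewest significant figures: 3.06 × 10³ → 3 s.f., 0.088113 → 5 s.f.; limit is 3.
Rounded to 3 significant figures: 3.47 × 10⁴.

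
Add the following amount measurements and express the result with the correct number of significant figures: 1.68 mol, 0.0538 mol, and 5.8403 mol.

7.57 mol

1.68 mol + 0.0538 mol + 5.8403 mol = 7.5741 mol.
Addition/subtraction keeps the fewest decimal places: 1.68 → 2 decimal places, 0.0538 → 4 decimal places, 5.8403 → 4 decimal places; limit is 2.
Rounded to 2 decimal places: 7.57 mol.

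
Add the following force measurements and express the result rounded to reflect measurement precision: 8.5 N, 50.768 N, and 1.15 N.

8.5 N + 50.768 N + 1.15 N = 60.418 N.
Addition/subtraction keeps the fewest decimal places: 8.5 → 1 decimal place, 50.768 → 3 decimal places, 1.15 → 2 decimal places; limit is 1.
Rounded to 1 decimal place: 60.4 N.

60.4 N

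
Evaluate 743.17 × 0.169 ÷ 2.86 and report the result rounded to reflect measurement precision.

743.17 × 0.169 ÷ 2.86 = 43.9145909091…
Multiplication/division keeps the fewest significant figures: 743.17 → 5 s.f., 0.169 → 3 s.f., 2.86 → 3 s.f.; limit is 3.
Rounded to 3 significant figures: 43.9.

43.9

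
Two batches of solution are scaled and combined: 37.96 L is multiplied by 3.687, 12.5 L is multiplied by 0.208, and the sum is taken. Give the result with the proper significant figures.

142.6 L

37.96 × 3.687 = 139.95852 → 140.0 L (4 s.f., last digit at the 10^-1 place).
12.5 × 0.208 = 2.6 → 2.60 L (3 s.f., last digit at the 10^-2 place).
Sum: 142.55852 L; keep the coarser place, 10^-1.
Result: 142.6 L.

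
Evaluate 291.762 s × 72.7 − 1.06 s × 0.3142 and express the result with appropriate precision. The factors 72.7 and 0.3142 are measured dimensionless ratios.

291.762 × 72.7 = 21211.0974 → 2.12 × 10^4 s (3 s.f., last digit at the 10^2 place).
1.06 × 0.3142 = 0.333052 → 0.333 s (3 s.f., last digit at the 10^-3 place).
Difference: 21210.764348 s; keep the coarser place, 10^2.
Result: 2.12 × 10^4 s.

2.12 × 10^4 s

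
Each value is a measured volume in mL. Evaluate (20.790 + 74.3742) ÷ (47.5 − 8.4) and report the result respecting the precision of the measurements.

2.43

20.790 + 74.3742 = 95.1642, limited to 3 d.p. → 5 s.f.; 47.5 − 8.4 = 39.1, limited to 1 d.p. → 3 s.f.
Carrying full precision, 95.1642 ÷ 39.1 = 2.43386700767…; keep min(5, 3) = 3 s.f.
Rounded to 3 significant figures: 2.43.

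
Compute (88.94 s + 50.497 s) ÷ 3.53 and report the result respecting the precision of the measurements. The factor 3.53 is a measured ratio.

88.94 s + 50.497 s = 139.437 s; the sum is limited to 2 decimal places (5 s.f.).
Carrying full precision, 139.437 ÷ 3.53 = 39.5005665722… s; 3.53 has 3 s.f., so the result keeps min(5, 3) = 3 s.f.
Rounded to 3 significant figures: 39.5 s.

39.5 s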